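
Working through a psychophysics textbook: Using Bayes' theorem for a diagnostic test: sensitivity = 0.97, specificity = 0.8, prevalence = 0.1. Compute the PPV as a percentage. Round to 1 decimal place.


PPV = (sens * prev) / (sens * prev + (1-spec) * (1-prev))
Numerator = 0.97 * 0.1 = 0.097
P(positive and no disease) = (1 - spec) * (1 - prev) = (1 - 0.8) * (1 - 0.1) = 0.18
Denominator = 0.097 + 0.18 = 0.277
PPV = 0.097 / 0.277 = 0.350181
As percentage = 35.0


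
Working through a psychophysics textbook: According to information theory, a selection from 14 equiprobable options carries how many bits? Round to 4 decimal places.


H = log2(n)
H = log2(14)
= 3.8074


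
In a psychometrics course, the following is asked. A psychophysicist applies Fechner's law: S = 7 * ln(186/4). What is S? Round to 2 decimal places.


S = 7 * ln(186/4)
I/I0 = 46.5
ln(46.5) = 3.8395
S = 7 * 3.8395
= 26.88


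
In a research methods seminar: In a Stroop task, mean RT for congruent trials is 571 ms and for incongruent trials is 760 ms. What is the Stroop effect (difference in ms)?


Stroop effect = RT(incongruent) - RT(congruent)
= 760 - 571
= 189 ms


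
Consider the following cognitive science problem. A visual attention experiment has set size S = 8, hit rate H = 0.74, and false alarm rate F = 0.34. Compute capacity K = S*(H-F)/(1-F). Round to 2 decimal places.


K = S * (H - F) / (1 - F)
H - F = 0.4
1 - F = 0.66
K = 8 * 0.4 / 0.66
= 4.85


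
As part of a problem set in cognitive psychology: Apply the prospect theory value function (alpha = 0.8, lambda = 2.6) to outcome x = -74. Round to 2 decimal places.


Since x = -74 < 0, use v(x) = -lambda*(-x)^alpha
(-x) = 74
74^0.8 = 31.2885
v(-74) = -2.6 * 31.2885
= -81.35


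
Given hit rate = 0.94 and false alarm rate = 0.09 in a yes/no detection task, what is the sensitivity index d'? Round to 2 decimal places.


d' = z(HR) - z(FAR)
z(0.94) = 1.5548
z(0.09) = -1.3408
d' = 1.5548 - -1.3408
= 2.90


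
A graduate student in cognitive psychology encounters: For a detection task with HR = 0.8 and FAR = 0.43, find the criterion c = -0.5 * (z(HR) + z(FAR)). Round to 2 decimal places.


c = -0.5 * (z(HR) + z(FAR))
z(0.8) = 0.8416
z(0.43) = -0.1764
c = -0.5 * (0.8416 + -0.1764)
= -0.5 * 0.6652
= -0.33


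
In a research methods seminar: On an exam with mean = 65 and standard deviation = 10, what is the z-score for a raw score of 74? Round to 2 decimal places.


z = (X - mu) / sigma
= (74 - 65) / 10
= 9 / 10
= 0.90


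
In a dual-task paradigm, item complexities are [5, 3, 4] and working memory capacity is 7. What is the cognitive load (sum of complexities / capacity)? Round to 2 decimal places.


Total complexity = 5 + 3 + 4 = 12
Load = total / capacity = 12 / 7
= 1.71


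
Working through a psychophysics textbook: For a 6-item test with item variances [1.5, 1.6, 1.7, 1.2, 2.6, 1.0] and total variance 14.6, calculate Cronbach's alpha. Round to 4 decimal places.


alpha = (k/(k-1)) * (1 - sum(s_i^2)/s_total^2)
sum(item variances) = 9.6
k/(k-1) = 6/5 = 1.2
1 - 9.6/14.6 = 1 - 0.657534 = 0.342466
alpha = 1.2 * 0.342466
= 0.4110


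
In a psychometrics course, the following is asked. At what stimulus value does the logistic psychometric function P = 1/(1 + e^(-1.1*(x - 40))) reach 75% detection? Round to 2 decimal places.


At P = 0.75: 0.75 = 1/(1 + e^(-k*(x-x0)))
Solving: e^(-k*(x-x0)) = 1/3
x = x0 + ln(3)/k
ln(3) = 1.0986
x = 40 + 1.0986/1.1
= 40 + 0.9987
= 41.00


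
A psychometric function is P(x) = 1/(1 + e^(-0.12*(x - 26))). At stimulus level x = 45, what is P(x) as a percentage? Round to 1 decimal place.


P(x) = 1/(1 + e^(-0.12*(45 - 26)))
Exponent = -0.12 * 19 = -2.28
e^(-2.28) = 0.102284
P = 1/(1 + 0.102284) = 0.907207
Percentage = 90.7


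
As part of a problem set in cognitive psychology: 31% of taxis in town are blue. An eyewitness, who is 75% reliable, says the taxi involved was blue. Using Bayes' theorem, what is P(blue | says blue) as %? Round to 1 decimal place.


P(blue | says blue) = P(says blue | blue)*P(blue) / [P(says blue | blue)*P(blue) + P(says blue | not blue)*P(not blue)]
Numerator = 0.75 * 0.31 = 0.2325
False identification = 0.25 * 0.69 = 0.1725
P = 0.2325 / (0.2325 + 0.1725)
= 0.2325 / 0.405
As percentage = 57.4


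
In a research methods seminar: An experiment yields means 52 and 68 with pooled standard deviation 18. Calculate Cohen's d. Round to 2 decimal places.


Cohen's d = (M1 - M2) / S_pooled
= (52 - 68) / 18
= -16 / 18
= -0.89


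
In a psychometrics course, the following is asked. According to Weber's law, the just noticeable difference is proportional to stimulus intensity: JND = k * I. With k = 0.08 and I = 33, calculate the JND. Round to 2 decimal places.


JND = k * I
JND = 0.08 * 33
= 2.64


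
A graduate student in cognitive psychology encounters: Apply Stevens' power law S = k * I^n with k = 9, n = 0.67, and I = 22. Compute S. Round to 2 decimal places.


S = 9 * 22^0.67
22^0.67 = 7.9327
S = 9 * 7.9327
= 71.39


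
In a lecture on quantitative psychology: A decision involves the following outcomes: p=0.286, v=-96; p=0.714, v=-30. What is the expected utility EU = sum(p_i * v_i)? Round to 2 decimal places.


EU = sum(p_i * v_i)
0.286 * -96 = -27.456
0.714 * -30 = -21.42
EU = -27.456 + -21.42
= -48.88


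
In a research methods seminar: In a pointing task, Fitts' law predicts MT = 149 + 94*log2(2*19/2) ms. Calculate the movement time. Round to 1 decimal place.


MT = 149 + 94 * log2(2*19/2)
2D/W = 19.0
log2(19.0) = 4.2479
MT = 149 + 94 * 4.2479
= 548.3 ms


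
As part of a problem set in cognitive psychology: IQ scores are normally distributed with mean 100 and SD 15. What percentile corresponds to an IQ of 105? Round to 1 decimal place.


z = (IQ - mean) / SD
z = (105 - 100) / 15 = 0.3333
Percentile = Phi(0.3333) * 100
Phi(0.3333) = 0.630546
= 63.1


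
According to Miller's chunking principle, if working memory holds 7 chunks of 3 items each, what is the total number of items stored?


Total items = chunks * items_per_chunk
= 7 * 3
= 21


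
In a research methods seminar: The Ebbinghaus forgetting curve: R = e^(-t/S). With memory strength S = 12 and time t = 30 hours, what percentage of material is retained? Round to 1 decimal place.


R = e^(-t/S)
-t/S = -30/12 = -2.5
R = e^(-2.5) = 0.082085
Percentage = 0.082085 * 100
= 8.2


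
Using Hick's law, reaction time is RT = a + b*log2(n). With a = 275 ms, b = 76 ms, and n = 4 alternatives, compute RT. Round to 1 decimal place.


RT = 275 + 76 * log2(4)
log2(4) = 2.0
RT = 275 + 76 * 2.0
= 275 + 152.0
= 427.0 ms


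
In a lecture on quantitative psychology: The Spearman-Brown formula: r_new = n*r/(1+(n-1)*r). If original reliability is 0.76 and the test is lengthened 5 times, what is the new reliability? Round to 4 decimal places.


r_new = n*r / (1 + (n-1)*r)
Numerator = 5 * 0.76 = 3.8
Denominator = 1 + 4 * 0.76 = 4.04
r_new = 3.8 / 4.04
= 0.9406


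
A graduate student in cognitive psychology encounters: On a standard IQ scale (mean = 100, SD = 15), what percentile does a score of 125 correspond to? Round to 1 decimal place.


z = (IQ - mean) / SD
z = (125 - 100) / 15 = 1.6667
Percentile = Phi(1.6667) * 100
Phi(1.6667) = 0.952213
= 95.2


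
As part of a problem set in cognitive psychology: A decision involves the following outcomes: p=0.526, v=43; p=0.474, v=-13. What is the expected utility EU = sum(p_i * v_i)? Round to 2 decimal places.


EU = sum(p_i * v_i)
0.526 * 43 = 22.618
0.474 * -13 = -6.162
EU = 22.618 + -6.162
= 16.46


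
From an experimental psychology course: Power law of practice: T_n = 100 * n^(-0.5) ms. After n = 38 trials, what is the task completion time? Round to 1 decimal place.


T_n = 100 * 38^(-0.5)
38^(-0.5) = 0.162221
T_n = 100 * 0.162221
= 16.2 ms


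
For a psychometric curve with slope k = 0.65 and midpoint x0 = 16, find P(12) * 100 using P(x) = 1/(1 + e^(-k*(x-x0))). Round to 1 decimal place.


P(x) = 1/(1 + e^(-0.65*(12 - 16)))
Exponent = -0.65 * -4 = 2.6
e^(2.6) = 13.463738
P = 1/(1 + 13.463738) = 0.069138
Percentage = 6.9


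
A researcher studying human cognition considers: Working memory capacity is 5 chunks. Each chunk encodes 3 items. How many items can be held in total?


Total items = chunks * items_per_chunk
= 5 * 3
= 15


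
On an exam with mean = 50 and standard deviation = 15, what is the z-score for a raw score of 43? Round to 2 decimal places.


z = (X - mu) / sigma
= (43 - 50) / 15
= -7 / 15
= -0.47


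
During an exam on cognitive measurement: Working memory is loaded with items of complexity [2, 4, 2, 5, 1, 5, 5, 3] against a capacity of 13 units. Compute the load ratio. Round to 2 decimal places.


Total complexity = 2 + 4 + 2 + 5 + 1 + 5 + 5 + 3 = 27
Load = total / capacity = 27 / 13
= 2.08


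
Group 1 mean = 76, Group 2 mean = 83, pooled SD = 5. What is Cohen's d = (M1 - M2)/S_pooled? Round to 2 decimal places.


Cohen's d = (M1 - M2) / S_pooled
= (76 - 83) / 5
= -7 / 5
= -1.40


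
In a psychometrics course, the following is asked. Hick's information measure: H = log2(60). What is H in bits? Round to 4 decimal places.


H = log2(n)
H = log2(60)
= 5.9069


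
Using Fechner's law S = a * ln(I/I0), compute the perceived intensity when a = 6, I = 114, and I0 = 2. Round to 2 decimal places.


S = 6 * ln(114/2)
I/I0 = 57.0
ln(57.0) = 4.0431
S = 6 * 4.0431
= 24.26


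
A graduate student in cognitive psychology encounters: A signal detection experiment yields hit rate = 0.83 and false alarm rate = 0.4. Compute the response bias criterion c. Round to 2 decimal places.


c = -0.5 * (z(HR) + z(FAR))
z(0.83) = 0.9542
z(0.4) = -0.2533
c = -0.5 * (0.9542 + -0.2533)
= -0.5 * 0.7009
= -0.35


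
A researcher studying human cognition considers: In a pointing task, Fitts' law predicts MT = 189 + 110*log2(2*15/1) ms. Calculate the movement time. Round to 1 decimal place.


MT = 189 + 110 * log2(2*15/1)
2D/W = 30.0
log2(30.0) = 4.9069
MT = 189 + 110 * 4.9069
= 728.8 ms


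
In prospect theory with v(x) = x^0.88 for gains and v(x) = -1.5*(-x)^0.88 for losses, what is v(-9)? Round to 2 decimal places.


Since x = -9 < 0, use v(x) = -lambda*(-x)^alpha
(-x) = 9
9^0.88 = 6.9141
v(-9) = -1.5 * 6.9141
= -10.37


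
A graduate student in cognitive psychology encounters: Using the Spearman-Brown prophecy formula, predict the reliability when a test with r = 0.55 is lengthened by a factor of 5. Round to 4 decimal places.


r_new = n*r / (1 + (n-1)*r)
Numerator = 5 * 0.55 = 2.75
Denominator = 1 + 4 * 0.55 = 3.2
r_new = 2.75 / 3.2
= 0.8594


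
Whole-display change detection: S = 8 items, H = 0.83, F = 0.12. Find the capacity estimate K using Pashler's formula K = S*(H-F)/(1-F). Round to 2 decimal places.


K = S * (H - F) / (1 - F)
H - F = 0.71
1 - F = 0.88
K = 8 * 0.71 / 0.88
= 6.45


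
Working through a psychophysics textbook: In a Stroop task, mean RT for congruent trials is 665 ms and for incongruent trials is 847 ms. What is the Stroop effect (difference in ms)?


Stroop effect = RT(incongruent) - RT(congruent)
= 847 - 665
= 182 ms


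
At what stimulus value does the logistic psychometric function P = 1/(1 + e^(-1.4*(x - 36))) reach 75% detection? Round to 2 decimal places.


At P = 0.75: 0.75 = 1/(1 + e^(-k*(x-x0)))
Solving: e^(-k*(x-x0)) = 1/3
x = x0 + ln(3)/k
ln(3) = 1.0986
x = 36 + 1.0986/1.4
= 36 + 0.7847
= 36.78


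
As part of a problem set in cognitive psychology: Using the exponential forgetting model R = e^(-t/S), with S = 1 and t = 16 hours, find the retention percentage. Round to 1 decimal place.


R = e^(-t/S)
-t/S = -16/1 = -16.0
R = e^(-16.0) = 0.0
Percentage = 0.0 * 100
= 0.0


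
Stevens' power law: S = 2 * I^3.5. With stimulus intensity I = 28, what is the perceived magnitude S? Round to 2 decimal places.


S = 2 * 28^3.5
28^3.5 = 116159.0656
S = 2 * 116159.0656
= 232318.13


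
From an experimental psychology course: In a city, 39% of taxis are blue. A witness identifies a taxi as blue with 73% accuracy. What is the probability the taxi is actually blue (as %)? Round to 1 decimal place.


P(blue | says blue) = P(says blue | blue)*P(blue) / [P(says blue | blue)*P(blue) + P(says blue | not blue)*P(not blue)]
Numerator = 0.73 * 0.39 = 0.2847
False identification = 0.27 * 0.61 = 0.1647
P = 0.2847 / (0.2847 + 0.1647)
= 0.2847 / 0.4494
As percentage = 63.4


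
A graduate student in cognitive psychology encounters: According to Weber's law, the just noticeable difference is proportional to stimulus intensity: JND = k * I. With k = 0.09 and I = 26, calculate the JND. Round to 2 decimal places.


JND = k * I
JND = 0.09 * 26
= 2.34


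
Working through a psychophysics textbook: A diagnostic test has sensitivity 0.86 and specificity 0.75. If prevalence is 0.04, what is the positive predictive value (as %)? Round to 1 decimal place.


PPV = (sens * prev) / (sens * prev + (1-spec) * (1-prev))
Numerator = 0.86 * 0.04 = 0.0344
P(positive and no disease) = (1 - spec) * (1 - prev) = (1 - 0.75) * (1 - 0.04) = 0.24
Denominator = 0.0344 + 0.24 = 0.2744
PPV = 0.0344 / 0.2744 = 0.125364
As percentage = 12.5


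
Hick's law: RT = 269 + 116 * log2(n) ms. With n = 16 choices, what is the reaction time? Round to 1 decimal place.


RT = 269 + 116 * log2(16)
log2(16) = 4.0
RT = 269 + 116 * 4.0
= 269 + 464.0
= 733.0 ms


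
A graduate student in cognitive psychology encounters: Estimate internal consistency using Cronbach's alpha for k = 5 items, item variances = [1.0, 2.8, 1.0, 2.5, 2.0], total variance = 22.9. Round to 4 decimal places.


alpha = (k/(k-1)) * (1 - sum(s_i^2)/s_total^2)
sum(item variances) = 9.3
k/(k-1) = 5/4 = 1.25
1 - 9.3/22.9 = 1 - 0.406114 = 0.593886
alpha = 1.25 * 0.593886
= 0.7424


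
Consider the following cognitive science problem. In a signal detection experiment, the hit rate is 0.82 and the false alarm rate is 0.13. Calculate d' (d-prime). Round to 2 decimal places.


d' = z(HR) - z(FAR)
z(0.82) = 0.9154
z(0.13) = -1.1264
d' = 0.9154 - -1.1264
= 2.04


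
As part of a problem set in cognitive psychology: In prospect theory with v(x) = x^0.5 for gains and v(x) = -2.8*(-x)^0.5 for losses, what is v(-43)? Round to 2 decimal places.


Since x = -43 < 0, use v(x) = -lambda*(-x)^alpha
(-x) = 43
43^0.5 = 6.5574
v(-43) = -2.8 * 6.5574
= -18.36


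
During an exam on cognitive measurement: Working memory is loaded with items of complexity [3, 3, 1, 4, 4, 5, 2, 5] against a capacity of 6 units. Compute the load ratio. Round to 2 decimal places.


Total complexity = 3 + 3 + 1 + 4 + 4 + 5 + 2 + 5 = 27
Load = total / capacity = 27 / 6
= 4.50


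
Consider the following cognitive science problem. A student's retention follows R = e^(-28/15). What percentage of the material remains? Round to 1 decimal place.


R = e^(-t/S)
-t/S = -28/15 = -1.866667
R = e^(-1.866667) = 0.154638
Percentage = 0.154638 * 100
= 15.5


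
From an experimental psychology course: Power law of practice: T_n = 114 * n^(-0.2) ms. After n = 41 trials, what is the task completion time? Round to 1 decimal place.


T_n = 114 * 41^(-0.2)
41^(-0.2) = 0.475821
T_n = 114 * 0.475821
= 54.2 ms


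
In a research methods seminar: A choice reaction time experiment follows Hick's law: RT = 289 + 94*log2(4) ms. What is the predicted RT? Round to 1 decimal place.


RT = 289 + 94 * log2(4)
log2(4) = 2.0
RT = 289 + 94 * 2.0
= 289 + 188.0
= 477.0 ms


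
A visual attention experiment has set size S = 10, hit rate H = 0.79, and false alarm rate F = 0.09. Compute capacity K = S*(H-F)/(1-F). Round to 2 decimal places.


K = S * (H - F) / (1 - F)
H - F = 0.7
1 - F = 0.91
K = 10 * 0.7 / 0.91
= 7.69


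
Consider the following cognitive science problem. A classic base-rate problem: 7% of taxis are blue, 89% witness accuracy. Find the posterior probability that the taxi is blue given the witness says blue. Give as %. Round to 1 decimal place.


P(blue | says blue) = P(says blue | blue)*P(blue) / [P(says blue | blue)*P(blue) + P(says blue | not blue)*P(not blue)]
Numerator = 0.89 * 0.07 = 0.0623
False identification = 0.11 * 0.93 = 0.1023
P = 0.0623 / (0.0623 + 0.1023)
= 0.0623 / 0.1646
As percentage = 37.8


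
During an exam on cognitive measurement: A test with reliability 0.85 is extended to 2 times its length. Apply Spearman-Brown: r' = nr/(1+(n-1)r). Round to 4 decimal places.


r_new = n*r / (1 + (n-1)*r)
Numerator = 2 * 0.85 = 1.7
Denominator = 1 + 1 * 0.85 = 1.85
r_new = 1.7 / 1.85
= 0.9189


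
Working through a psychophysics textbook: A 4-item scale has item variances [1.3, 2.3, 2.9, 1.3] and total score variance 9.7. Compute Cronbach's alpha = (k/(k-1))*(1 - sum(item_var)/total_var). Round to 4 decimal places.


alpha = (k/(k-1)) * (1 - sum(s_i^2)/s_total^2)
sum(item variances) = 7.8
k/(k-1) = 4/3 = 1.333333
1 - 7.8/9.7 = 1 - 0.804124 = 0.195876
alpha = 1.333333 * 0.195876
= 0.2612


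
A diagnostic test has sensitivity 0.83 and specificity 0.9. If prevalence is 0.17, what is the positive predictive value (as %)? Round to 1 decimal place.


PPV = (sens * prev) / (sens * prev + (1-spec) * (1-prev))
Numerator = 0.83 * 0.17 = 0.1411
P(positive and no disease) = (1 - spec) * (1 - prev) = (1 - 0.9) * (1 - 0.17) = 0.083
Denominator = 0.1411 + 0.083 = 0.2241
PPV = 0.1411 / 0.2241 = 0.62963
As percentage = 63.0


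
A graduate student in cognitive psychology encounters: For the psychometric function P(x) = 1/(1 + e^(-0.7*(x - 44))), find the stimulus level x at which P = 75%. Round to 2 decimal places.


At P = 0.75: 0.75 = 1/(1 + e^(-k*(x-x0)))
Solving: e^(-k*(x-x0)) = 1/3
x = x0 + ln(3)/k
ln(3) = 1.0986
x = 44 + 1.0986/0.7
= 44 + 1.5694
= 45.57


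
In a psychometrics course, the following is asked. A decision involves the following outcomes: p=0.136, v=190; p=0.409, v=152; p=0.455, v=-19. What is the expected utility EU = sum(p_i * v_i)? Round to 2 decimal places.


EU = sum(p_i * v_i)
0.136 * 190 = 25.84
0.409 * 152 = 62.168
0.455 * -19 = -8.645
EU = 25.84 + 62.168 + -8.645
= 79.36


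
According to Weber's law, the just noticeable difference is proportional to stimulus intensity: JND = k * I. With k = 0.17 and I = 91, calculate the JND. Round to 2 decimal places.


JND = k * I
JND = 0.17 * 91
= 15.47


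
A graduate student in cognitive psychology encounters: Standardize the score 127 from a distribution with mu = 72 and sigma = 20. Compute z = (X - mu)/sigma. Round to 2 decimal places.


z = (X - mu) / sigma
= (127 - 72) / 20
= 55 / 20
= 2.75


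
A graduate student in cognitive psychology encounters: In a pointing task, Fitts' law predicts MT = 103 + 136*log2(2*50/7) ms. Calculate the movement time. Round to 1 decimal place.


MT = 103 + 136 * log2(2*50/7)
2D/W = 14.285714
log2(14.285714) = 3.8365
MT = 103 + 136 * 3.8365
= 624.8 ms


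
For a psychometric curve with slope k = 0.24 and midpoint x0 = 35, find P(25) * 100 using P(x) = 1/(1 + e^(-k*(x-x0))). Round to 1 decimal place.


P(x) = 1/(1 + e^(-0.24*(25 - 35)))
Exponent = -0.24 * -10 = 2.4
e^(2.4) = 11.023176
P = 1/(1 + 11.023176) = 0.083173
Percentage = 8.3


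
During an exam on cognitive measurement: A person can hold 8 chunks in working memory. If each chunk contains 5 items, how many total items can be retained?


Total items = chunks * items_per_chunk
= 8 * 5
= 40


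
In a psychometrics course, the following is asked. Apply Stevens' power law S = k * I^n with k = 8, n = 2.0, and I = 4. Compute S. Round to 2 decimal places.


S = 8 * 4^2.0
4^2.0 = 16.0
S = 8 * 16.0
= 128.00


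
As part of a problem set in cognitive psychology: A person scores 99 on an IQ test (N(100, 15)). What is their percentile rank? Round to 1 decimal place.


z = (IQ - mean) / SD
z = (99 - 100) / 15 = -0.0667
Percentile = Phi(-0.0667) * 100
Phi(-0.0667) = 0.47341
= 47.3


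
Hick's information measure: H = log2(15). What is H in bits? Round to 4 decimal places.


H = log2(n)
H = log2(15)
= 3.9069


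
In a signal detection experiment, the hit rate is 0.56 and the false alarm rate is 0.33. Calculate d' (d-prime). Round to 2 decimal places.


d' = z(HR) - z(FAR)
z(0.56) = 0.151
z(0.33) = -0.4399
d' = 0.151 - -0.4399
= 0.59


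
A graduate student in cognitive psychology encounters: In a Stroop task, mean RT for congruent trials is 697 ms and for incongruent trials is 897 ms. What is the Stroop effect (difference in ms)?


Stroop effect = RT(incongruent) - RT(congruent)
= 897 - 697
= 200 ms


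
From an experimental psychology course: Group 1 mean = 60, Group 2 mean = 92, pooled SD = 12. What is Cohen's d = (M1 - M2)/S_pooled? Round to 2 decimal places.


Cohen's d = (M1 - M2) / S_pooled
= (60 - 92) / 12
= -32 / 12
= -2.67


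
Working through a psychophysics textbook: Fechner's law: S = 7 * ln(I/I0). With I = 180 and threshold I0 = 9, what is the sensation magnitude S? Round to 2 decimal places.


S = 7 * ln(180/9)
I/I0 = 20.0
ln(20.0) = 2.9957
S = 7 * 2.9957
= 20.97


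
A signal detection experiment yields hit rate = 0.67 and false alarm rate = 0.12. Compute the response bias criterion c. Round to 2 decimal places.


c = -0.5 * (z(HR) + z(FAR))
z(0.67) = 0.4399
z(0.12) = -1.175
c = -0.5 * (0.4399 + -1.175)
= -0.5 * -0.7351
= 0.37


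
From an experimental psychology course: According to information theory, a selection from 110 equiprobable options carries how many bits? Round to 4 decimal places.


H = log2(n)
H = log2(110)
= 6.7814


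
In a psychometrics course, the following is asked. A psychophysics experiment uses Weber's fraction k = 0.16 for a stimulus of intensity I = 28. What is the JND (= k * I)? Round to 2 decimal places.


JND = k * I
JND = 0.16 * 28
= 4.48


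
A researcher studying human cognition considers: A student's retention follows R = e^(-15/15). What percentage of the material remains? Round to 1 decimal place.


R = e^(-t/S)
-t/S = -15/15 = -1.0
R = e^(-1.0) = 0.367879
Percentage = 0.367879 * 100
= 36.8


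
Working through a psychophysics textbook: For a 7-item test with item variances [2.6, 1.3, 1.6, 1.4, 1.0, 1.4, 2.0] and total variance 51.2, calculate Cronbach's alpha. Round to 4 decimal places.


alpha = (k/(k-1)) * (1 - sum(s_i^2)/s_total^2)
sum(item variances) = 11.3
k/(k-1) = 7/6 = 1.166667
1 - 11.3/51.2 = 1 - 0.220703 = 0.779297
alpha = 1.166667 * 0.779297
= 0.9092


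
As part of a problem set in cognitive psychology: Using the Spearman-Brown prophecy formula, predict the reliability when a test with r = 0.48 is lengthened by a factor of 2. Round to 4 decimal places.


r_new = n*r / (1 + (n-1)*r)
Numerator = 2 * 0.48 = 0.96
Denominator = 1 + 1 * 0.48 = 1.48
r_new = 0.96 / 1.48
= 0.6486


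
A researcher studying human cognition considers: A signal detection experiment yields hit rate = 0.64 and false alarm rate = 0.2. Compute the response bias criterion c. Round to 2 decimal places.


c = -0.5 * (z(HR) + z(FAR))
z(0.64) = 0.3585
z(0.2) = -0.8416
c = -0.5 * (0.3585 + -0.8416)
= -0.5 * -0.4831
= 0.24


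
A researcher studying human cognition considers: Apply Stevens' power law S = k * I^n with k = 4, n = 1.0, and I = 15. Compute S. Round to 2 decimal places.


S = 4 * 15^1.0
15^1.0 = 15.0
S = 4 * 15.0
= 60.00


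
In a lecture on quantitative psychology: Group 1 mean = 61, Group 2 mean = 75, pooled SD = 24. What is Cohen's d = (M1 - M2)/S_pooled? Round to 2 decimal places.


Cohen's d = (M1 - M2) / S_pooled
= (61 - 75) / 24
= -14 / 24
= -0.58


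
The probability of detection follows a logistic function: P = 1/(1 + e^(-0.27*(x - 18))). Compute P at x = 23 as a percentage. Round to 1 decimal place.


P(x) = 1/(1 + e^(-0.27*(23 - 18)))
Exponent = -0.27 * 5 = -1.35
e^(-1.35) = 0.25924
P = 1/(1 + 0.25924) = 0.79413
Percentage = 79.4


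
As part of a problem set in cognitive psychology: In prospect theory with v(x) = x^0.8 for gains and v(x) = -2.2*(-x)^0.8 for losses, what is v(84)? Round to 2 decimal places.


Since x = 84 >= 0, use v(x) = x^0.8
84^0.8 = 34.6277
v(84) = 34.63


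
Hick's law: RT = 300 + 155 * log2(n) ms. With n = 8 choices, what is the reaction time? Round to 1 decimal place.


RT = 300 + 155 * log2(8)
log2(8) = 3.0
RT = 300 + 155 * 3.0
= 300 + 465.0
= 765.0 ms


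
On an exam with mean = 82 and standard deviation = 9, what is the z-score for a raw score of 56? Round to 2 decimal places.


z = (X - mu) / sigma
= (56 - 82) / 9
= -26 / 9
= -2.89


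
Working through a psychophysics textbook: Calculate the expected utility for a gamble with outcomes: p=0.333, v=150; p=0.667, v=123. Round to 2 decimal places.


EU = sum(p_i * v_i)
0.333 * 150 = 49.95
0.667 * 123 = 82.041
EU = 49.95 + 82.041
= 131.99


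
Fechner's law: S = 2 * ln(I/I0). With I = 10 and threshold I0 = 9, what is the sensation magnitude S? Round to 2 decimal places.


S = 2 * ln(10/9)
I/I0 = 1.111111
ln(1.111111) = 0.1054
S = 2 * 0.1054
= 0.21


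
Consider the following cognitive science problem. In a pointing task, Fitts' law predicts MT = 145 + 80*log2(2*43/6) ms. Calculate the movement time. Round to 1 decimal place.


MT = 145 + 80 * log2(2*43/6)
2D/W = 14.333333
log2(14.333333) = 3.8413
MT = 145 + 80 * 3.8413
= 452.3 ms


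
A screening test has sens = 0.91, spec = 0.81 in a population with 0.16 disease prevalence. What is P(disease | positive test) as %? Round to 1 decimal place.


PPV = (sens * prev) / (sens * prev + (1-spec) * (1-prev))
Numerator = 0.91 * 0.16 = 0.1456
P(positive and no disease) = (1 - spec) * (1 - prev) = (1 - 0.81) * (1 - 0.16) = 0.1596
Denominator = 0.1456 + 0.1596 = 0.3052
PPV = 0.1456 / 0.3052 = 0.477064
As percentage = 47.7


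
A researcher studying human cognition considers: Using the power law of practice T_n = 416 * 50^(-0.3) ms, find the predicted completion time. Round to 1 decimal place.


T_n = 416 * 50^(-0.3)
50^(-0.3) = 0.309249
T_n = 416 * 0.309249
= 128.6 ms


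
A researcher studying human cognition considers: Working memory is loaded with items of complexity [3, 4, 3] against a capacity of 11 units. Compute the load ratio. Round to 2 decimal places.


Total complexity = 3 + 4 + 3 = 10
Load = total / capacity = 10 / 11
= 0.91


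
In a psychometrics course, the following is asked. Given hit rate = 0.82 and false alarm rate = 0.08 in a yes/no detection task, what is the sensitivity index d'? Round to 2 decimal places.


d' = z(HR) - z(FAR)
z(0.82) = 0.9154
z(0.08) = -1.4051
d' = 0.9154 - -1.4051
= 2.32


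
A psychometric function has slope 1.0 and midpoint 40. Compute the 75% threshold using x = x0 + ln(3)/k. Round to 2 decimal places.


At P = 0.75: 0.75 = 1/(1 + e^(-k*(x-x0)))
Solving: e^(-k*(x-x0)) = 1/3
x = x0 + ln(3)/k
ln(3) = 1.0986
x = 40 + 1.0986/1.0
= 40 + 1.0986
= 41.10


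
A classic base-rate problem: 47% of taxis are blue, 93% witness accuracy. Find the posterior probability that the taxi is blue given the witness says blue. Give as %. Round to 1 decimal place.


P(blue | says blue) = P(says blue | blue)*P(blue) / [P(says blue | blue)*P(blue) + P(says blue | not blue)*P(not blue)]
Numerator = 0.93 * 0.47 = 0.4371
False identification = 0.07 * 0.53 = 0.0371
P = 0.4371 / (0.4371 + 0.0371)
= 0.4371 / 0.4742
As percentage = 92.2


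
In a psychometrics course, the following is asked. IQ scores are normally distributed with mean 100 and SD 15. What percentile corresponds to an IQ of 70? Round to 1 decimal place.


z = (IQ - mean) / SD
z = (70 - 100) / 15 = -2.0
Percentile = Phi(-2.0) * 100
Phi(-2.0) = 0.02275
= 2.3


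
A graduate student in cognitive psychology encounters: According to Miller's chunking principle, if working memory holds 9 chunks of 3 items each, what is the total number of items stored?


Total items = chunks * items_per_chunk
= 9 * 3
= 27


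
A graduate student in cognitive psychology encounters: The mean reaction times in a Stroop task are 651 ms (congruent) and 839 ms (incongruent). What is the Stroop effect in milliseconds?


Stroop effect = RT(incongruent) - RT(congruent)
= 839 - 651
= 188 ms


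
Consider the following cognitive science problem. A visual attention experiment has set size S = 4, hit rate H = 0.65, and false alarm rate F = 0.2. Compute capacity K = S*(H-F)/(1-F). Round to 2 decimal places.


K = S * (H - F) / (1 - F)
H - F = 0.45
1 - F = 0.8
K = 4 * 0.45 / 0.8
= 2.25


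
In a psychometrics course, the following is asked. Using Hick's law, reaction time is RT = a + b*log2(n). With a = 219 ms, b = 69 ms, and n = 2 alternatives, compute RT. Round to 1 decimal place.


RT = 219 + 69 * log2(2)
log2(2) = 1.0
RT = 219 + 69 * 1.0
= 219 + 69.0
= 288.0 ms


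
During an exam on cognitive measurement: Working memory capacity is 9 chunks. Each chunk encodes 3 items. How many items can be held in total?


Total items = chunks * items_per_chunk
= 9 * 3
= 27


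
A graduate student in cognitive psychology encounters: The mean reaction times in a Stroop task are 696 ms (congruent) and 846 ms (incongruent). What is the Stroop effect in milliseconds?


Stroop effect = RT(incongruent) - RT(congruent)
= 846 - 696
= 150 ms


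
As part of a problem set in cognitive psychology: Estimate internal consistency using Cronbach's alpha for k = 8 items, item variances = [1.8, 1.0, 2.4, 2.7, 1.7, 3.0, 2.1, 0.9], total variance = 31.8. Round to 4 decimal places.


alpha = (k/(k-1)) * (1 - sum(s_i^2)/s_total^2)
sum(item variances) = 15.6
k/(k-1) = 8/7 = 1.142857
1 - 15.6/31.8 = 1 - 0.490566 = 0.509434
alpha = 1.142857 * 0.509434
= 0.5822


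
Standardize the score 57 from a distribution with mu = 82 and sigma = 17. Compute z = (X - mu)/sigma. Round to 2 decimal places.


z = (X - mu) / sigma
= (57 - 82) / 17
= -25 / 17
= -1.47


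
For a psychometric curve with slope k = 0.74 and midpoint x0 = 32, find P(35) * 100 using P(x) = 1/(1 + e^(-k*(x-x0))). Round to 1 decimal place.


P(x) = 1/(1 + e^(-0.74*(35 - 32)))
Exponent = -0.74 * 3 = -2.22
e^(-2.22) = 0.108609
P = 1/(1 + 0.108609) = 0.902031
Percentage = 90.2


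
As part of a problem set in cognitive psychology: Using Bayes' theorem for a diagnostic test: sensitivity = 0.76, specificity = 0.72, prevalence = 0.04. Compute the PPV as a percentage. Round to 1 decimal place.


PPV = (sens * prev) / (sens * prev + (1-spec) * (1-prev))
Numerator = 0.76 * 0.04 = 0.0304
P(positive and no disease) = (1 - spec) * (1 - prev) = (1 - 0.72) * (1 - 0.04) = 0.2688
Denominator = 0.0304 + 0.2688 = 0.2992
PPV = 0.0304 / 0.2992 = 0.101604
As percentage = 10.2


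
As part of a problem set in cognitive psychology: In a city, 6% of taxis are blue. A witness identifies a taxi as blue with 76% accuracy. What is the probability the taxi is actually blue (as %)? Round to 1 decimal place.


P(blue | says blue) = P(says blue | blue)*P(blue) / [P(says blue | blue)*P(blue) + P(says blue | not blue)*P(not blue)]
Numerator = 0.76 * 0.06 = 0.0456
False identification = 0.24 * 0.94 = 0.2256
P = 0.0456 / (0.0456 + 0.2256)
= 0.0456 / 0.2712
As percentage = 16.8


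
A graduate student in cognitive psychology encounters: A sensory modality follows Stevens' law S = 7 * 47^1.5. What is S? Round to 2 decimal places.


S = 7 * 47^1.5
47^1.5 = 322.2158
S = 7 * 322.2158
= 2255.51


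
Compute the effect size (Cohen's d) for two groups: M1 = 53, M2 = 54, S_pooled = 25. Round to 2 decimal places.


Cohen's d = (M1 - M2) / S_pooled
= (53 - 54) / 25
= -1 / 25
= -0.04


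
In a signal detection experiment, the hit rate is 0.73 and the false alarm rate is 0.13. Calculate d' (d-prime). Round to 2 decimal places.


d' = z(HR) - z(FAR)
z(0.73) = 0.6128
z(0.13) = -1.1264
d' = 0.6128 - -1.1264
= 1.74


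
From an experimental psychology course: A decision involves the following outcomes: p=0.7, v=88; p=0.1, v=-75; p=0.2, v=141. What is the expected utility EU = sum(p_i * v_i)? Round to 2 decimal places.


EU = sum(p_i * v_i)
0.7 * 88 = 61.6
0.1 * -75 = -7.5
0.2 * 141 = 28.2
EU = 61.6 + -7.5 + 28.2
= 82.30


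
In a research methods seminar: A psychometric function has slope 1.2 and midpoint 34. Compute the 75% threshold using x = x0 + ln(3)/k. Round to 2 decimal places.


At P = 0.75: 0.75 = 1/(1 + e^(-k*(x-x0)))
Solving: e^(-k*(x-x0)) = 1/3
x = x0 + ln(3)/k
ln(3) = 1.0986
x = 34 + 1.0986/1.2
= 34 + 0.9155
= 34.92


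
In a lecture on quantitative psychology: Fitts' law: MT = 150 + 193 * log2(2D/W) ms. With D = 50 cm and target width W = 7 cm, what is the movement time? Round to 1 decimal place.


MT = 150 + 193 * log2(2*50/7)
2D/W = 14.285714
log2(14.285714) = 3.8365
MT = 150 + 193 * 3.8365
= 890.4 ms


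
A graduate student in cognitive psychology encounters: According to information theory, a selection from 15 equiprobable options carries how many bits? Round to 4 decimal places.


H = log2(n)
H = log2(15)
= 3.9069


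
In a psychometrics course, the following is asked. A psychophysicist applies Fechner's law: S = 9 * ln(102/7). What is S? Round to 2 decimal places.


S = 9 * ln(102/7)
I/I0 = 14.571429
ln(14.571429) = 2.6791
S = 9 * 2.6791
= 24.11


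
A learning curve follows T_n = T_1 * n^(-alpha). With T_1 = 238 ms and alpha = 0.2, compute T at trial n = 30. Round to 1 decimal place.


T_n = 238 * 30^(-0.2)
30^(-0.2) = 0.506496
T_n = 238 * 0.506496
= 120.5 ms


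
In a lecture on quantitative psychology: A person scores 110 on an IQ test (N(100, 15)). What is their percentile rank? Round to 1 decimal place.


z = (IQ - mean) / SD
z = (110 - 100) / 15 = 0.6667
Percentile = Phi(0.6667) * 100
Phi(0.6667) = 0.747518
= 74.8


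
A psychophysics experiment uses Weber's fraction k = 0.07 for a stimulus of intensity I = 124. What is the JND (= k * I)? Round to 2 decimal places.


JND = k * I
JND = 0.07 * 124
= 8.68


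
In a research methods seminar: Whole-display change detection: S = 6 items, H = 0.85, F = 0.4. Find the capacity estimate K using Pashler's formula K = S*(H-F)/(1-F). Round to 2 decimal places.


K = S * (H - F) / (1 - F)
H - F = 0.45
1 - F = 0.6
K = 6 * 0.45 / 0.6
= 4.50


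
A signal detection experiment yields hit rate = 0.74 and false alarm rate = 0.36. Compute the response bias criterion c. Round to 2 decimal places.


c = -0.5 * (z(HR) + z(FAR))
z(0.74) = 0.6433
z(0.36) = -0.3585
c = -0.5 * (0.6433 + -0.3585)
= -0.5 * 0.2848
= -0.14


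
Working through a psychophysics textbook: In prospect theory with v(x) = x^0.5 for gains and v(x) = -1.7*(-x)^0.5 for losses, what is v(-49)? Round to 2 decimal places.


Since x = -49 < 0, use v(x) = -lambda*(-x)^alpha
(-x) = 49
49^0.5 = 7.0
v(-49) = -1.7 * 7.0
= -11.90


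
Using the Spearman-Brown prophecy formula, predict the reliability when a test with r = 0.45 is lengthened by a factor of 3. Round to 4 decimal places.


r_new = n*r / (1 + (n-1)*r)
Numerator = 3 * 0.45 = 1.35
Denominator = 1 + 2 * 0.45 = 1.9
r_new = 1.35 / 1.9
= 0.7105


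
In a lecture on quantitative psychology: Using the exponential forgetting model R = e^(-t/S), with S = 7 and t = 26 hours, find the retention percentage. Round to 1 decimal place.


R = e^(-t/S)
-t/S = -26/7 = -3.714286
R = e^(-3.714286) = 0.024373
Percentage = 0.024373 * 100
= 2.4


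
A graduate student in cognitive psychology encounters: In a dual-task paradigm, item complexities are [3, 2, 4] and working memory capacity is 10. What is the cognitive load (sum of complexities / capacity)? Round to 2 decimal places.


Total complexity = 3 + 2 + 4 = 9
Load = total / capacity = 9 / 10
= 0.90


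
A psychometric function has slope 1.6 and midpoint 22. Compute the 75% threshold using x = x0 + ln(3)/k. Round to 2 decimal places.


At P = 0.75: 0.75 = 1/(1 + e^(-k*(x-x0)))
Solving: e^(-k*(x-x0)) = 1/3
x = x0 + ln(3)/k
ln(3) = 1.0986
x = 22 + 1.0986/1.6
= 22 + 0.6866
= 22.69


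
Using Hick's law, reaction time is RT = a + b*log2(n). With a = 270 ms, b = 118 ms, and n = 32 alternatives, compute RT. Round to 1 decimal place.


RT = 270 + 118 * log2(32)
log2(32) = 5.0
RT = 270 + 118 * 5.0
= 270 + 590.0
= 860.0 ms


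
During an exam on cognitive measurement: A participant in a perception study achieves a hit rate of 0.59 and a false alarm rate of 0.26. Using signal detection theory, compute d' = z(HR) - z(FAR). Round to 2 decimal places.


d' = z(HR) - z(FAR)
z(0.59) = 0.2275
z(0.26) = -0.6433
d' = 0.2275 - -0.6433
= 0.87


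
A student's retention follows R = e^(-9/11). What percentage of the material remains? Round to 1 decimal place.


R = e^(-t/S)
-t/S = -9/11 = -0.818182
R = e^(-0.818182) = 0.441233
Percentage = 0.441233 * 100
= 44.1


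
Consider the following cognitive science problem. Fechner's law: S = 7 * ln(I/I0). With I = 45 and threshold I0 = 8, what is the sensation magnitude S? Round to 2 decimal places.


S = 7 * ln(45/8)
I/I0 = 5.625
ln(5.625) = 1.7272
S = 7 * 1.7272
= 12.09


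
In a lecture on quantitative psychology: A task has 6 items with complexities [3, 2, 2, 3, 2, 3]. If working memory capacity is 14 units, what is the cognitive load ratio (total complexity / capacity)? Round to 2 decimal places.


Total complexity = 3 + 2 + 2 + 3 + 2 + 3 = 15
Load = total / capacity = 15 / 14
= 1.07


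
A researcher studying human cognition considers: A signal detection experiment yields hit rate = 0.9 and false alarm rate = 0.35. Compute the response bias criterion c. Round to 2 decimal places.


c = -0.5 * (z(HR) + z(FAR))
z(0.9) = 1.2816
z(0.35) = -0.3853
c = -0.5 * (1.2816 + -0.3853)
= -0.5 * 0.8963
= -0.45


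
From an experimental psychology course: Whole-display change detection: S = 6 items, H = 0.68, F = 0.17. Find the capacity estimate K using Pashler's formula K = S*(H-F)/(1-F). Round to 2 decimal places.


K = S * (H - F) / (1 - F)
H - F = 0.51
1 - F = 0.83
K = 6 * 0.51 / 0.83
= 3.69


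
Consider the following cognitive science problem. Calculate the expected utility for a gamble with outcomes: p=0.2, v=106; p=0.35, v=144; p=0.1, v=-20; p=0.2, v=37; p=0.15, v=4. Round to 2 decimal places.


EU = sum(p_i * v_i)
0.2 * 106 = 21.2
0.35 * 144 = 50.4
0.1 * -20 = -2.0
0.2 * 37 = 7.4
0.15 * 4 = 0.6
EU = 21.2 + 50.4 + -2.0 + 7.4 + 0.6
= 77.60


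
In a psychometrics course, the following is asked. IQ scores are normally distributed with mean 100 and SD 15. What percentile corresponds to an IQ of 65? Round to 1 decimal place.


z = (IQ - mean) / SD
z = (65 - 100) / 15 = -2.3333
Percentile = Phi(-2.3333) * 100
Phi(-2.3333) = 0.009816
= 1.0


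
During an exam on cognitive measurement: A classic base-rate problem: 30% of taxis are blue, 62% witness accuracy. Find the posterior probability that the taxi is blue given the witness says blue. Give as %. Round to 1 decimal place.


P(blue | says blue) = P(says blue | blue)*P(blue) / [P(says blue | blue)*P(blue) + P(says blue | not blue)*P(not blue)]
Numerator = 0.62 * 0.3 = 0.186
False identification = 0.38 * 0.7 = 0.266
P = 0.186 / (0.186 + 0.266)
= 0.186 / 0.452
As percentage = 41.2


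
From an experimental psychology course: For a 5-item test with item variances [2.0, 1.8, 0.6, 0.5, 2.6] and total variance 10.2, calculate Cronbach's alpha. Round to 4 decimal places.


alpha = (k/(k-1)) * (1 - sum(s_i^2)/s_total^2)
sum(item variances) = 7.5
k/(k-1) = 5/4 = 1.25
1 - 7.5/10.2 = 1 - 0.735294 = 0.264706
alpha = 1.25 * 0.264706
= 0.3309


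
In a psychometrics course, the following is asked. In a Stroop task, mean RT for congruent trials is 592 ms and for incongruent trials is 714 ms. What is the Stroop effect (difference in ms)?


Stroop effect = RT(incongruent) - RT(congruent)
= 714 - 592
= 122 ms


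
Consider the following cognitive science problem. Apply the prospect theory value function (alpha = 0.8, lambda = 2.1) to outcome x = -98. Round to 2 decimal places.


Since x = -98 < 0, use v(x) = -lambda*(-x)^alpha
(-x) = 98
98^0.8 = 39.1725
v(-98) = -2.1 * 39.1725
= -82.26
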